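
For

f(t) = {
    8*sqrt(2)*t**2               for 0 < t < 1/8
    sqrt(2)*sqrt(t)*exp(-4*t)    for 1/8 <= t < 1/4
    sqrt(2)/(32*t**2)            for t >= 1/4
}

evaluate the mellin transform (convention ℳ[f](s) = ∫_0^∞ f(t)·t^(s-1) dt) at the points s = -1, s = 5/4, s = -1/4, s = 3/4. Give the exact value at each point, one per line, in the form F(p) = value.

the common scale on t comes off first: 2*sqrt(2)*t**2 on [0, 1/4); sqrt(t)*exp(-2*t) on [1/4, 1/2); sqrt(2)/(8*t**2) on [1/2, ∞)
back out the shared t-power: 2*sqrt(2)*t**(3/2) on [0, 1/4); exp(-2*t) on [1/4, 1/2); sqrt(2)/(8*t**(5/2)) on [1/2, ∞)
back out the common scale on t: t**(3/2) on [0, 1/2); exp(-t) on [1/2, 1); t**(-5/2) on [1, ∞)
f breaks at 1/8, 1/4 into 3 integrals to sum
over [0, 1/8), the kernel integral of 8*sqrt(2)*t**2 enters the sum
∫ sqrt(2)*sqrt(t)*exp(-4*t)·t^(s-1) over [1/8, 1/4)
piece [1/4, ∞): integrate sqrt(2)/(32*t**2) against the kernel

F(-1) = -4*sqrt(2)*sqrt(pi)*erfc(sqrt(2)/2) - 4*sqrt(2)*exp(-1) + 4*sqrt(2)*sqrt(pi)*erfc(1) + 5*sqrt(2)/3 + 8*exp(-1/2)
F(5/4) = -uppergamma(7/4, 1)/8 + 2**(3/4)/416 + uppergamma(7/4, 1/2)/8 + 1/6
F(-1/4) = -uppergamma(1/4, 1) + 2**(1/4)/7 + 4/9 + uppergamma(1/4, 1/2)
F(3/4) = -uppergamma(5/4, 1)/4 + 2**(1/4)/88 + uppergamma(5/4, 1/2)/4 + 1/5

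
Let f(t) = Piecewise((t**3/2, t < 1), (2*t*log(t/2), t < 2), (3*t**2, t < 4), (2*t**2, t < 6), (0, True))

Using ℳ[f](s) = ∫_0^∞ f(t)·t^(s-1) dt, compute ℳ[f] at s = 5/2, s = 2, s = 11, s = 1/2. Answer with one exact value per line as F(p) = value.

back out the shared t-power: t/2 on [0, 1); 2*log(t/2)/t on [1, 2); 3 on [2, 4); …
back out the common scale on t: t on [0, 1/2); log(t)/t on [1/2, 1); 3 on [1, 2); …
decompose at 1, 2, 4; ℳ[f](s) sums the 4 pieces' integrals
for t in [0, 1): the term is ∫ t**3/2·t^(s-1)
on [1, 2) integrate f = 2*t*log(t/2) against the kernel
∫ over [2, 4) of 3*t**2·t^(s-1) joins the sum
[4, 6) adds the kernel integral of 2*t**2

F(5/2) = -1760*sqrt(2)/147 + 4*log(2)/7 + 553169/4851 + 576*sqrt(6)
F(2) = 2*log(2)/3 + 62869/90
F(11) = log(2)/6 + 1466554408541/728
F(1/2) = -296*sqrt(2)/45 + 4*log(2)/3 + 4357/315 + 144*sqrt(6)/5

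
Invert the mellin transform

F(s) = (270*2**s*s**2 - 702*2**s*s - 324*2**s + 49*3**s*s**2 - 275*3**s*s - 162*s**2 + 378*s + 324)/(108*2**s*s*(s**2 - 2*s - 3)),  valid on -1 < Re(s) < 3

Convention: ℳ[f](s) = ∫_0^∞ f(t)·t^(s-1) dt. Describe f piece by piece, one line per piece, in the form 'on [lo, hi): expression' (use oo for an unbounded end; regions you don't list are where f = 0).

along the cuts 1/2, 1, 3/2, ℳ[f](s) splits into 4 integrals
between 0 and 1/2 the integrand is t·t^(s-1)
∫ over [1/2, 1) of (2*t + 1)·t^(s-1) joins the sum
between 1 and 3/2 the integrand is t/2·t^(s-1)
over [3/2, ∞), the kernel integral of t**(-3) enters the sum

on [0, 1/2): t
on [1/2, 1): 2*t + 1
on [1, 3/2): t/2
on [3/2, oo): t**(-3)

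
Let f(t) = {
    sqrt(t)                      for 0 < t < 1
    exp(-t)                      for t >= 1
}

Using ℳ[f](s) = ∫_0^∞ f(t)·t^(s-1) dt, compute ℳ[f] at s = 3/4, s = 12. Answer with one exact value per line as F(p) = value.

F(3/4) = uppergamma(3/4, 1) + 4/5
F(12) = 2/25 + 108505112*exp(-1)

decompose at 1; ℳ[f](s) sums the 2 pieces' integrals
the [0, 1) slice contributes ∫ sqrt(t)·t^(s-1) dt
between 1 and ∞ the integrand is exp(-t)·t^(s-1)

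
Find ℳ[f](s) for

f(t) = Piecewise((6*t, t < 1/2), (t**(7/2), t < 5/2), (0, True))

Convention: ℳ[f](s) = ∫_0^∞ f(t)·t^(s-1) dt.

split f at 1/2: ℳ[f](s) collects 2 kernel integrals
[0, 1/2) adds the kernel integral of 6*t
[1/2, 5/2) adds the kernel integral of t**(7/2)

2*(-2**(-s - 7/2)*(s + 1) + 3*2**(-s - 1)*(2*s + 7) + (5/2)**(s + 7/2)*(s + 1))/((s + 1)*(2*s + 7))
  Re(s) > -1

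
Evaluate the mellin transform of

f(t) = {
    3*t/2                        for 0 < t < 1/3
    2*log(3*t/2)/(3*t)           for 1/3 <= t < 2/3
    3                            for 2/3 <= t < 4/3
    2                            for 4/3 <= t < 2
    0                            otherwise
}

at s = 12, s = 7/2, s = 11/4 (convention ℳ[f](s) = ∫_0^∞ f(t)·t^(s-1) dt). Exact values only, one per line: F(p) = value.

F(12) = 2*log(2)/5845851 + 3437263911431/5015740158
F(7/2) = sqrt(3)*(-12816*sqrt(2) + 1260*log(2) + 58279 + 194400*sqrt(6))/127575
F(11/4) = 2*3**(1/4)*(-22920*2**(3/4) + 3179 + 4620*log(2) + 47040*sqrt(2) + 105840*6**(3/4))/218295

back out the common scale on t: 3*t on [0, 1/6); log(3*t)/(3*t) on [1/6, 1/3); 3 on [1/3, 2/3); …
reversing the common scale on t: t on [0, 1/2); log(t)/t on [1/2, 1); 3 on [1, 2); …
slice at 1/3, 2/3, 4/3, transform all 4 pieces, and sum them
over [0, 1/3), the kernel integral of 3*t/2 enters the sum
segment [1/3, 2/3) carries 2*log(3*t/2)/(3*t); integrate it
on [2/3, 4/3): add ∫ 3·t^(s-1) dt
segment [4/3, 2) carries 2; integrate it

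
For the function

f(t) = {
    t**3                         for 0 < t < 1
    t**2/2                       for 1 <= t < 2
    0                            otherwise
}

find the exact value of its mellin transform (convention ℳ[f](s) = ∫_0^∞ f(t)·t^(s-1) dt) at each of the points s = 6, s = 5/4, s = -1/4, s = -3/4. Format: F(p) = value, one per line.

F(6) = 2311/144
F(5/4) = 18/221 + 16*2**(1/4)/13
F(-1/4) = 6/77 + 4*2**(3/4)/7
F(-3/4) = 2/45 + 4*2**(1/4)/5

undo the shared t-power: t on [0, 1); 1/2 on [1, 2)
breakpoints 1: one integral from each of the 2 segments
on [0, 1): add ∫ t**3·t^(s-1) dt
between 1 and 2 the integrand is t**2/2·t^(s-1)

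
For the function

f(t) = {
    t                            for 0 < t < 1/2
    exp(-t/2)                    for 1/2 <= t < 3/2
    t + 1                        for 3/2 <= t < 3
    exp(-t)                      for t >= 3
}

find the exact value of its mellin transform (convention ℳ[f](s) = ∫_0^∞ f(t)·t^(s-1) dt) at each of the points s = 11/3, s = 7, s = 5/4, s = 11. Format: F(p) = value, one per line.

F(11/3) = 2**(1/3)*(-39424*2**(1/3)*uppergamma(11/3, 3/4) - 4941*3**(2/3) + 33 + 2464*2**(2/3)*uppergamma(11/3, 3) + 39424*2**(1/3)*uppergamma(11/3, 1/4) + 60912*6**(2/3))/4928
F(7) = -6243201*exp(-3/4)/32 + 13977*exp(-3) + 1009711/896 + 3786745*exp(-1/4)/32
F(5/4) = 2**(3/4)*(-99*3**(1/4) - 90*sqrt(2)*uppergamma(5/4, 3/4) + 45*2**(1/4)*uppergamma(5/4, 3) + 5 + 90*sqrt(2)*uppergamma(5/4, 1/4) + 288*6**(1/4))/90
F(11) = -8055338729409*exp(-3/4)/512 + 4080204709/67584 + 72865089*exp(-3) + 4885809916361*exp(-1/4)/512

slice at 1/2, 3/2, 3, transform all 4 pieces, and sum them
over [0, 1/2), the kernel integral of t enters the sum
over [1/2, 3/2), the kernel integral of exp(-t/2) enters the sum
piece [3/2, 3): integrate (t + 1) against the kernel
∫ exp(-t)·t^(s-1) over [3, ∞)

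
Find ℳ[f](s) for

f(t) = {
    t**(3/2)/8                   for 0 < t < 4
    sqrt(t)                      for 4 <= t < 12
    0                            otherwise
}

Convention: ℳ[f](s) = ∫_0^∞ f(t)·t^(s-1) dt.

back out the common scale on t: sqrt(2)*t**(3/2)/4 on [0, 2); sqrt(2)*sqrt(t) on [2, 6)
invert the common scale on t to get t**(3/2) on [0, 1); 2*sqrt(t) on [1, 3)
along the cuts 4, ℳ[f](s) splits into 2 integrals
∫ t**(3/2)/8·t^(s-1) over [0, 4)
between 4 and 12 the integrand is sqrt(t)·t^(s-1)

2**(2*s)*(4*sqrt(3)*3**s*(2*s + 3) - 4*s - 10)/((2*s + 1)*(2*s + 3))
  Re(s) > -3/2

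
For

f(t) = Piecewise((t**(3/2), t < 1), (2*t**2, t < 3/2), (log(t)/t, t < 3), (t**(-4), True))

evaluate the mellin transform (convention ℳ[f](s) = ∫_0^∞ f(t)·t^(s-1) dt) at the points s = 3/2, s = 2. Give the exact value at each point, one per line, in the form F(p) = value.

treat the 4 regions marked off by 1, 3/2, 3 separately and sum
on [0, 1) integrate f = t**(3/2) against the kernel
segment [1, 3/2) carries 2*t**2; integrate it
on [3/2, 3): add ∫ log(t)/t·t^(s-1) dt
[3, ∞) adds the kernel integral of t**(-4)

F(3/2) = -538*sqrt(3)/135 - 5/21 + log(2**(sqrt(6))*3**(-sqrt(6) + 2*sqrt(3))) + 83*sqrt(6)/28
F(2) = 1759/2016 + 3*log(2)/2 + 3*log(3)/2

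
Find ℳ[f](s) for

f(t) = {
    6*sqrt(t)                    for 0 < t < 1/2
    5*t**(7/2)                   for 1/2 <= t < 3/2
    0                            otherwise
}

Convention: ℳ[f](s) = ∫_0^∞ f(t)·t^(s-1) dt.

integrate the 2 segments split at 1/2, then add the results
for t in [0, 1/2): the term is ∫ 6*sqrt(t)·t^(s-1)
for t in [1/2, 3/2): the term is ∫ 5*t**(7/2)·t^(s-1)

2**(-s - 5/2)*(3**(s + 7/2)*(10*s + 5) + 86*s + 331)/((2*s + 1)*(2*s + 7))
  Re(s) > -1/2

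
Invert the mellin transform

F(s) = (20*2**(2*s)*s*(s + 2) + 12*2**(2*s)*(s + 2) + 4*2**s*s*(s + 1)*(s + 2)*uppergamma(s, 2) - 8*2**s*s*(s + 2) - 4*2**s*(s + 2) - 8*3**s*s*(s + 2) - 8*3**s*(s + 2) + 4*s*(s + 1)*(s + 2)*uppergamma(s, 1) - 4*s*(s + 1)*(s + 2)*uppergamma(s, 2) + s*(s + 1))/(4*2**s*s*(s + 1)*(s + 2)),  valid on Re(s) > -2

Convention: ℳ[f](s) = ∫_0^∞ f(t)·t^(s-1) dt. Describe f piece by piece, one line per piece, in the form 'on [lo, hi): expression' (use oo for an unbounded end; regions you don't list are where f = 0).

on [0, 1/2): t**2
on [1/2, 1): exp(-2*t)
on [1, 3/2): t + 1
on [3/2, 2): t + 3
on [2, oo): exp(-t)

split f at 1/2, 1, 3/2, 2: ℳ[f](s) collects 5 kernel integrals
segment 0 to 1/2 holds t**2; add its integral
∫ exp(-2*t)·t^(s-1) over [1/2, 1)
on [1, 3/2): add ∫ (t + 1)·t^(s-1) dt
for t in [3/2, 2): the term is ∫ (t + 3)·t^(s-1)
the [2, ∞) slice contributes ∫ exp(-t)·t^(s-1) dt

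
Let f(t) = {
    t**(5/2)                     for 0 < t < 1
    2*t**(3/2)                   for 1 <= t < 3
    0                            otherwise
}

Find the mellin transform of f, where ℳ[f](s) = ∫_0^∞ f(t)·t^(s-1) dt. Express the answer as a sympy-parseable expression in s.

2*(2*3**(s + 3/2)*(2*s + 5) - 2*s - 7)/((2*s + 3)*(2*s + 5))
  Re(s) > -5/2

peel off the shared t-power: t**(3/2) on [0, 1); 2*sqrt(t) on [1, 3)
slice at 1, transform all 2 pieces, and sum them
[0, 1) adds the kernel integral of t**(5/2)
on [1, 3) integrate f = 2*t**(3/2) against the kernel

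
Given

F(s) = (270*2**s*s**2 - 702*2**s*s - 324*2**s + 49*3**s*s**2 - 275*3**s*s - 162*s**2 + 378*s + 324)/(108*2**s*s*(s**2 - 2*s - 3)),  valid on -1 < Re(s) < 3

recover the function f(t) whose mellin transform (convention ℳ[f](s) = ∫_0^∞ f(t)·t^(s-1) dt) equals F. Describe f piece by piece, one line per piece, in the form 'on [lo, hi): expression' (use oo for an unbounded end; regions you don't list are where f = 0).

summing 4 kernel integrals split by 1/2, 1, 3/2 yields ℳ[f](s)
piece [0, 1/2): integrate t against the kernel
between 1/2 and 1 the integrand is (2*t + 1)·t^(s-1)
piece [1, 3/2): integrate t/2 against the kernel
∫ over [3/2, ∞) of t**(-3)·t^(s-1) joins the sum

on [0, 1/2): t
on [1/2, 1): 2*t + 1
on [1, 3/2): t/2
on [3/2, oo): t**(-3)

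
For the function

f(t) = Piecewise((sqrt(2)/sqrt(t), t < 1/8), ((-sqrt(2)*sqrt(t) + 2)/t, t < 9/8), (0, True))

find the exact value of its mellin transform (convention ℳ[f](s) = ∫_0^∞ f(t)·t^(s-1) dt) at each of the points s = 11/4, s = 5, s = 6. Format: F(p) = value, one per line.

invert the shared t-power to get sqrt(2)*sqrt(t) on [0, 1/8); -sqrt(2)*sqrt(t) + 2 on [1/8, 9/8)
undo the common scale on t: sqrt(t) on [0, 1/4); 2 - sqrt(t) on [1/4, 9/4)
strip the power substitution: t on [0, 1/2); 2 - t on [1/2, 3/2)
summing 2 kernel integrals split by 1/8 yields ℳ[f](s)
the [0, 1/8) slice contributes ∫ sqrt(2)/sqrt(t)·t^(s-1) dt
[1/8, 9/8) adds the kernel integral of (-sqrt(2)*sqrt(t) + 2)/t

F(11/4) = 2**(3/4)*(-22 + 405*sqrt(3))/2016
F(5) = 9839/36864
F(6) = 413331/1802240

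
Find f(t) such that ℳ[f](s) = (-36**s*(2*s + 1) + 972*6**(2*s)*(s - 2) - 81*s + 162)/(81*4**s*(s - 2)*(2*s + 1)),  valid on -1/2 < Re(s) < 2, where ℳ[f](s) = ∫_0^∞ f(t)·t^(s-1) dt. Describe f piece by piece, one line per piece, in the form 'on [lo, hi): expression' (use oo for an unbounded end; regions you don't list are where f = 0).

on [0, 1/4): sqrt(t)
on [1/4, 9): 2*sqrt(t)
on [9, oo): t**(-2)

the power substitution comes off first: t on [0, 1/2); 2*t on [1/2, 3); t**(-4) on [3, ∞)
summing 3 kernel integrals split by 1/4, 9 yields ℳ[f](s)
segment [0, 1/4) carries sqrt(t); integrate it
on [1/4, 9) integrate f = 2*sqrt(t) against the kernel
piece [9, ∞): integrate t**(-2) against the kernel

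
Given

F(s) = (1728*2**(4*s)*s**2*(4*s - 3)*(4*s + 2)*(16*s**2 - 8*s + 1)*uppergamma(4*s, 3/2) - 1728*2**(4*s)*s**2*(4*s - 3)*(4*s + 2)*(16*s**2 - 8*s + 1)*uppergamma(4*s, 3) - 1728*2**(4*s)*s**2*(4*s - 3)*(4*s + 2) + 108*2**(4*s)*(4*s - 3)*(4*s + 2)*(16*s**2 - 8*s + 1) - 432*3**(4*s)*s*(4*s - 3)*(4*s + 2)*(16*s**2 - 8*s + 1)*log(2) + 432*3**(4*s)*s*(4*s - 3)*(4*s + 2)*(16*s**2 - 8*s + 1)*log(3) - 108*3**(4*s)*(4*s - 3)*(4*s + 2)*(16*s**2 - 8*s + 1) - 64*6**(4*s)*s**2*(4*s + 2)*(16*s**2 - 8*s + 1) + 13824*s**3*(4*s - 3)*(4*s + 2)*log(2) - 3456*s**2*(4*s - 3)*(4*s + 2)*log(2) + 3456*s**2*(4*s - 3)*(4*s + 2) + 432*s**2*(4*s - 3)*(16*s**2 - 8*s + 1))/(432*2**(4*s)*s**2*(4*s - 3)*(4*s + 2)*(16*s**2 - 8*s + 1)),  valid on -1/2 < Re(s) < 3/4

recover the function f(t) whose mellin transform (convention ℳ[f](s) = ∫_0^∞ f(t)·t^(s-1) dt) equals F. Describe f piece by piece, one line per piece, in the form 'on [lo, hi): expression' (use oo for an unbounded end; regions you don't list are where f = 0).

back out the power substitution: t on [0, 1/4); log(sqrt(t))/sqrt(t) on [1/4, 1); log(sqrt(t)) on [1, 9/4); …
strip the power substitution: t**2 on [0, 1/2); log(t)/t on [1/2, 1); log(t) on [1, 3/2); …
split f at 1/16, 1, 81/16, 81: ℳ[f](s) collects 5 kernel integrals
piece [0, 1/16): integrate sqrt(t) against the kernel
on [1/16, 1) integrate f = log(t**(1/4))/t**(1/4) against the kernel
segment 1 to 81/16 holds log(t**(1/4)); add its integral
piece [81/16, 81): integrate exp(-t**(1/4)) against the kernel
on [81, ∞) integrate f = t**(-3/4) against the kernel

on [0, 1/16): sqrt(t)
on [1/16, 1): log(t**(1/4))/t**(1/4)
on [1, 81/16): log(t**(1/4))
on [81/16, 81): exp(-t**(1/4))
on [81, oo): t**(-3/4)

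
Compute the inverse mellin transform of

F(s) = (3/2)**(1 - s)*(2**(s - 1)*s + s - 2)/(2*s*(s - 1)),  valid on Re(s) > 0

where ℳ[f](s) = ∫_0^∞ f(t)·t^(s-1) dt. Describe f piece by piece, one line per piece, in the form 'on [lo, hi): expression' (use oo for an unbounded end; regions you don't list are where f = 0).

reversing the shared t-power: 3*t/2 on [0, 2/3); 1/2 on [2/3, 4/3)
undo the common scale on t: t on [0, 1); 1/2 on [1, 2)
slice at 2/3, transform all 2 pieces, and sum them
segment [0, 2/3) carries 3/2; integrate it
segment 2/3 to 4/3 holds 1/(2*t); add its integral

on [0, 2/3): 3/2
on [2/3, 4/3): 1/(2*t)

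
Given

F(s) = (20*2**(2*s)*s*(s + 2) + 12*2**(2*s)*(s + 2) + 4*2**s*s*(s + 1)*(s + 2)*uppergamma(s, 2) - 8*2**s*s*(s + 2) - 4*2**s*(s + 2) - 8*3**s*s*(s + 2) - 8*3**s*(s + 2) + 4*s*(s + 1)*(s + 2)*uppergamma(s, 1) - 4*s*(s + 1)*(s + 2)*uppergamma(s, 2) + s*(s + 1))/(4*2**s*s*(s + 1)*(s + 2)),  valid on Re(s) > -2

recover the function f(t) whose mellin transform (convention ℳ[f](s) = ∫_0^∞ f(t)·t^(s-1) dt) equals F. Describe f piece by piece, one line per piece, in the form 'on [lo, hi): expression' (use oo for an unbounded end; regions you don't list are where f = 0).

linearity at 1/2, 1, 3/2, 2 turns ℳ[f](s) into 5 summed integrals
piece [0, 1/2): integrate t**2 against the kernel
over [1/2, 1), the kernel integral of exp(-2*t) enters the sum
piece [1, 3/2): integrate (t + 1) against the kernel
the [3/2, 2) slice contributes ∫ (t + 3)·t^(s-1) dt
between 2 and ∞ the integrand is exp(-t)·t^(s-1)

on [0, 1/2): t**2
on [1/2, 1): exp(-2*t)
on [1, 3/2): t + 1
on [3/2, 2): t + 3
on [2, oo): exp(-t)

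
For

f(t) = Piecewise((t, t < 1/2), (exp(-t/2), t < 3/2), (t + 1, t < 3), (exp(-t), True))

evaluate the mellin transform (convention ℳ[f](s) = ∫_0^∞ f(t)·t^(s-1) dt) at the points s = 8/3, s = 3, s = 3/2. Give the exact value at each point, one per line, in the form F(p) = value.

f breaks at 1/2, 3/2, 3 into 4 integrals to sum
for t in [0, 1/2): the term is ∫ t·t^(s-1)
piece [1/2, 3/2): integrate exp(-t/2) against the kernel
between 3/2 and 3 the integrand is (t + 1)·t^(s-1)
between 3 and ∞ the integrand is exp(-t)·t^(s-1)

F(8/3) = 2**(1/3)*(-2816*2**(1/3)*uppergamma(8/3, 3/4) - 621*3**(2/3) + 12 + 352*2**(2/3)*uppergamma(8/3, 3) + 2816*2**(1/3)*uppergamma(8/3, 1/4) + 3780*6**(2/3))/704
F(3) = -65*exp(-3/4)/2 + 17*exp(-3) + 41*exp(-1/4)/2 + 215/8
F(3/2) = -19*sqrt(6)/20 - sqrt(6)*exp(-3/4) - sqrt(2)*sqrt(pi)*erfc(sqrt(3)/2) + sqrt(pi)*erfc(sqrt(3))/2 + sqrt(2)/20 + sqrt(3)*exp(-3) + sqrt(2)*exp(-1/4) + sqrt(2)*sqrt(pi)*erfc(1/2) + 28*sqrt(3)/5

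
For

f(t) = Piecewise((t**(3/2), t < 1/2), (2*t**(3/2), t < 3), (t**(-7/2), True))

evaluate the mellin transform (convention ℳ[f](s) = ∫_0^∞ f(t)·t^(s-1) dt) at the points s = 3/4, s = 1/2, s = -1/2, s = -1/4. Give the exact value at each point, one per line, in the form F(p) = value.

reversing the shared t-power: t on [0, 1/2); 2*t on [1/2, 3); t**(-4) on [3, ∞)
summing 3 kernel integrals split by 1/2, 3 yields ℳ[f](s)
for t in [0, 1/2): the term is ∫ t**(3/2)·t^(s-1)
for t in [1/2, 3): the term is ∫ 2*t**(3/2)·t^(s-1)
∫ t**(-7/2)·t^(s-1) over [3, ∞)

F(3/4) = 2**(3/4)*(-33 + 2380*6**(1/4))/594
F(1/2) = 5759/648
F(-1/2) = 1783/324
F(-1/4) = 2**(3/4)*(-243 + 2918*6**(1/4))/1215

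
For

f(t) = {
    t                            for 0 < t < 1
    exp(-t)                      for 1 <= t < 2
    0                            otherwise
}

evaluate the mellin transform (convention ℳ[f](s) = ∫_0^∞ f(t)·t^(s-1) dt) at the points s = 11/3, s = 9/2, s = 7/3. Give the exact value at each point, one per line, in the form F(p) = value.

F(11/3) = -uppergamma(11/3, 2) + 3/14 + uppergamma(11/3, 1)
F(9/2) = (-9262*sqrt(2) + (-1155*sqrt(pi)*erfc(sqrt(2)) + 32 + 1155*sqrt(pi)*erfc(1))*exp(2) + 4642*E)*exp(-2)/176
F(7/3) = -uppergamma(7/3, 2) + 3/10 + uppergamma(7/3, 1)

summing 2 kernel integrals split by 1 yields ℳ[f](s)
[0, 1) adds the kernel integral of t
[1, 2) adds the kernel integral of exp(-t)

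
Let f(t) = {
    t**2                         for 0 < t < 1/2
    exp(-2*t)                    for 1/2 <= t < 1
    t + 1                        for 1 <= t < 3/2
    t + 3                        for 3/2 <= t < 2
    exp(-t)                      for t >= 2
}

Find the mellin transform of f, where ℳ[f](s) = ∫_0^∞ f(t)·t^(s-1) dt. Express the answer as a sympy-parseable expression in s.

(20*2**(2*s)*s*(s + 2) + 12*2**(2*s)*(s + 2) + 4*2**s*s*(s + 1)*(s + 2)*uppergamma(s, 2) - 8*2**s*s*(s + 2) - 4*2**s*(s + 2) - 8*3**s*s*(s + 2) - 8*3**s*(s + 2) + 4*s*(s + 1)*(s + 2)*uppergamma(s, 1) - 4*s*(s + 1)*(s + 2)*uppergamma(s, 2) + s*(s + 1))/(4*2**s*s*(s + 1)*(s + 2))
  Re(s) > -2

summing 5 kernel integrals split by 1/2, 1, 3/2, 2 yields ℳ[f](s)
for t in [0, 1/2): the term is ∫ t**2·t^(s-1)
on [1/2, 1) integrate f = exp(-2*t) against the kernel
piece [1, 3/2): integrate (t + 1) against the kernel
on [3/2, 2) integrate f = (t + 3) against the kernel
on [2, ∞): add ∫ exp(-t)·t^(s-1) dt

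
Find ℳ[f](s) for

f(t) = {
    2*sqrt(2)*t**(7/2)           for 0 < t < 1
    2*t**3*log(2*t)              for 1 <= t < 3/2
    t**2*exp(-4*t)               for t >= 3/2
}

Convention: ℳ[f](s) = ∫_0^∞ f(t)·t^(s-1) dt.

12**(-s - 2)*(-2*12**(s + 2)*(s + 2)*(2*s + 7)*log(2) - 2*12**(s + 2)*(2*s + 7)*log(2) + 2*12**(s + 2)*(2*s + 7) + 4*12**(s + 2)*sqrt(2)*(2*s + (s + 2)**2 + 5) + 3*18**(s + 2)*(s + 2)*(2*s + 7)*log(3) - 3*18**(s + 2)*(2*s + 7) + 3*18**(s + 2)*(2*s + 7)*log(3) + 3**(s + 2)*(2*s + 7)*(2*s + (s + 2)**2 + 5)*uppergamma(s + 2, 6))/((2*s + 7)*(2*s + (s + 2)**2 + 5))
  Re(s) > -7/2

remove the shared t-power first: 2*sqrt(2)*t**(3/2) on [0, 1); 2*t*log(2*t) on [1, 3/2); exp(-4*t) on [3/2, ∞)
strip the common scale on t: t**(3/2) on [0, 2); t*log(t) on [2, 3); exp(-2*t) on [3, ∞)
slice at 1, 3/2, transform all 3 pieces, and sum them
segment 0 to 1 holds 2*sqrt(2)*t**(7/2); add its integral
on [1, 3/2) integrate f = 2*t**3*log(2*t) against the kernel
segment 3/2 to ∞ holds t**2*exp(-4*t); add its integral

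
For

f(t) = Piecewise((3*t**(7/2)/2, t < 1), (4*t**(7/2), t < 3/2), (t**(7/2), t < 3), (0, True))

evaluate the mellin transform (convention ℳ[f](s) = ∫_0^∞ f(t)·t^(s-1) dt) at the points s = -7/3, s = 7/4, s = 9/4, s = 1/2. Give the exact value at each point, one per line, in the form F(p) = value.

cuts at 1, 3/2: linearity sums the 3 kernel integrals
between 0 and 1 the integrand is 3*t**(7/2)/2·t^(s-1)
on [1, 3/2): add ∫ 4*t**(7/2)·t^(s-1) dt
∫ over [3/2, 3) of t**(7/2)·t^(s-1) joins the sum

F(-7/3) = -15/7 + 18*3**(1/6)/7 + 27*2**(5/6)*3**(1/6)/14
F(7/4) = -10/21 + 243*2**(3/4)*3**(1/4)/112 + 324*3**(1/4)/7
F(9/4) = -10/23 + 729*2**(1/4)*3**(3/4)/368 + 972*3**(3/4)/23
F(1/2) = 1499/64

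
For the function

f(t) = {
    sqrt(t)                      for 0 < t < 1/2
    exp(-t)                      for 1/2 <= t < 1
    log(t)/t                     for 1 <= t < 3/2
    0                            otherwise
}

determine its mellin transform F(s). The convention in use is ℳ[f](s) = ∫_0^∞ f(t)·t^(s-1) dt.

(3*2**s*(2*s + 1)*(s**2 - 2*s + 1)*uppergamma(s, 1/2) - 3*2**s*(2*s + 1)*(s**2 - 2*s + 1)*uppergamma(s, 1) + 3*2**s*(2*s + 1) + 3**s*s*(2*s + 1)*(-2*log(2) + 2*log(3)) - 2*3**s*(2*s + 1) + 3**s*(2*s + 1)*(-2*log(3) + 2*log(2)) + 3*sqrt(2)*(s**2 - 2*s + 1))/(3*2**s*(2*s + 1)*(s**2 - 2*s + 1))
  Re(s) > -1/2

f breaks at 1/2, 1 into 3 integrals to sum
segment [0, 1/2) carries sqrt(t); integrate it
for t in [1/2, 1): the term is ∫ exp(-t)·t^(s-1)
for t in [1, 3/2): the term is ∫ log(t)/t·t^(s-1)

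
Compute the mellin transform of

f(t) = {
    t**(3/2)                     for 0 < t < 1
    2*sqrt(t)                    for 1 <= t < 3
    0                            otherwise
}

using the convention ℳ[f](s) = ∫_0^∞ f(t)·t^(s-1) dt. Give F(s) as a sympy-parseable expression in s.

summing 2 kernel integrals split by 1 yields ℳ[f](s)
for t in [0, 1): the term is ∫ t**(3/2)·t^(s-1)
∫ over [1, 3) of 2*sqrt(t)·t^(s-1) joins the sum

(4*sqrt(3)*3**s*(2*s + 3) - 4*s - 10)/((2*s + 1)*(2*s + 3))
  Re(s) > -3/2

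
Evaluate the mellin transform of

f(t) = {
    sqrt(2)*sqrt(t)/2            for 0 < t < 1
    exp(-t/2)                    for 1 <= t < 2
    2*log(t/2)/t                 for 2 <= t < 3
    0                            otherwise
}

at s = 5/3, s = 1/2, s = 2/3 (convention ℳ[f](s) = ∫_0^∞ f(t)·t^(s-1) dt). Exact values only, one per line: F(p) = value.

remove the common scale on t first: sqrt(t) on [0, 1/2); exp(-t) on [1/2, 1); log(t)/t on [1, 3/2)
treat the 3 regions marked off by 1, 2 separately and sum
piece [0, 1): integrate sqrt(2)*sqrt(t)/2 against the kernel
between 1 and 2 the integrand is exp(-t/2)·t^(s-1)
over [2, 3), the kernel integral of 2*log(t/2)/t enters the sum

F(5/3) = -9*3**(2/3)/2 - 2*2**(2/3)*uppergamma(5/3, 1) + 3*sqrt(2)/13 + 2*2**(2/3)*uppergamma(5/3, 1/2) + log(3**(3*3**(2/3))/2**(3*3**(2/3))) + 9*2**(2/3)/2
F(1/2) = -8*sqrt(3)/3 + log(2**(4*sqrt(3)/3)/3**(4*sqrt(3)/3)) - sqrt(2)*sqrt(pi)*erfc(1) + sqrt(2)*sqrt(pi)*erfc(sqrt(2)/2) + 9*sqrt(2)/2
F(2/3) = -6*3**(2/3) + log(2**(2*3**(2/3))/3**(2*3**(2/3))) - 2**(2/3)*uppergamma(2/3, 1) + 3*sqrt(2)/7 + 2**(2/3)*uppergamma(2/3, 1/2) + 9*2**(2/3)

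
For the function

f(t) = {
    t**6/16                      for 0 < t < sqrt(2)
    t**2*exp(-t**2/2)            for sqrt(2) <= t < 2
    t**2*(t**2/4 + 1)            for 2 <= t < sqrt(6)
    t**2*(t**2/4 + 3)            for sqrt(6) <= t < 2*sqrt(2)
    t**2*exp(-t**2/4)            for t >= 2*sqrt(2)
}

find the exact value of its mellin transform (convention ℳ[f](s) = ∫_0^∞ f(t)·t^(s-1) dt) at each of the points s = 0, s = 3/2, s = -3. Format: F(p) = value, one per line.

invert the shared t-power to get t**4/16 on [0, sqrt(2)); exp(-t**2/2) on [sqrt(2), 2); t**2/4 + 1 on [2, sqrt(6)); …
remove the common scale on t first: t**4 on [0, sqrt(2)/2); exp(-2*t**2) on [sqrt(2)/2, 1); t**2 + 1 on [1, sqrt(6)/2); …
reversing the power substitution: t**2 on [0, 1/2); exp(-2*t) on [1/2, 1); t + 1 on [1, 3/2); …
f breaks at sqrt(2), 2, sqrt(6), 2*sqrt(2) into 5 integrals to sum
segment 0 to sqrt(2) holds t**6/16; add its integral
∫ t**2*exp(-t**2/2)·t^(s-1) over [sqrt(2), 2)
[2, sqrt(6)) adds the kernel integral of t**2*(t**2/4 + 1)
for t in [sqrt(6), 2*sqrt(2)): the term is ∫ t**2*(t**2/4 + 3)·t^(s-1)
[2*sqrt(2), ∞) adds the kernel integral of t**2*exp(-t**2/4)

F(0) = exp(-2) + exp(-1) + 85/12
F(3/2) = 2**(3/4)*(-3960*3**(3/4) - 2160*2**(3/4) - 1155*uppergamma(7/4, 2) + 77 + 1155*uppergamma(7/4, 1) + 2310*2**(3/4)*uppergamma(7/4, 2) + 22560*sqrt(2))/1155
F(-3) = sqrt(2)*(3*sqrt(2)*(-2 - 2*sqrt(pi)*exp(2)*erfc(sqrt(2)) + sqrt(2)) + 12*E + (-5 - 12*sqrt(pi)*erfc(1) + 12*sqrt(pi)*erfc(sqrt(2)) + 8*sqrt(3))*exp(2))*exp(-2)/24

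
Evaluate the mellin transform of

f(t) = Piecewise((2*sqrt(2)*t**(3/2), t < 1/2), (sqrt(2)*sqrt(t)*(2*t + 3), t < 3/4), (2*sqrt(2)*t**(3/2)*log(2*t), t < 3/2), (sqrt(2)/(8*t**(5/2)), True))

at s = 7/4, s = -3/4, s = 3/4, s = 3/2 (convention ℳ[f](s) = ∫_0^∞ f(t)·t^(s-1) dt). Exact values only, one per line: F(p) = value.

peel off the common scale on t: t**(3/2) on [0, 1); sqrt(t)*(t + 3) on [1, 3/2); t**(3/2)*log(t) on [3/2, 3); …
undo the shared t-power: t on [0, 1); t + 3 on [1, 3/2); t*log(t) on [3/2, 3); …
summing 4 kernel integrals split by 1/2, 3/4, 3/2 yields ℳ[f](s)
[0, 1/2) adds the kernel integral of 2*sqrt(2)*t**(3/2)
the [1/2, 3/4) slice contributes ∫ sqrt(2)*sqrt(t)*(2*t + 3)·t^(s-1) dt
segment [3/4, 3/2) carries 2*sqrt(2)*t**(3/2)*log(2*t); integrate it
segment 3/2 to ∞ holds sqrt(2)/(8*t**(5/2)); add its integral

F(7/4) = -803*6**(1/4)/1521 - 2**(1/4)/3 - 27*3**(1/4)*log(3)/104 + 27*3**(1/4)*log(2)/104 + 1473*3**(1/4)/1352 + 27*6**(1/4)*log(3)/13
F(-3/4) = -44*3**(3/4)/9 - 1868*6**(3/4)/1053 + log(2**(4*3**(3/4)/3)*3**(-4*3**(3/4)/3 + 4*6**(3/4)/3)) + 12*2**(3/4)
F(3/4) = -6*2**(1/4)/5 - 6*6**(1/4)/7 + log(2**(3**(1/4)/2)*3**(-3**(1/4)/2 + 2*6**(1/4))) + 227*3**(1/4)/90
F(3/2) = sqrt(2)*(17 + 27*log(2) + 189*log(3))/96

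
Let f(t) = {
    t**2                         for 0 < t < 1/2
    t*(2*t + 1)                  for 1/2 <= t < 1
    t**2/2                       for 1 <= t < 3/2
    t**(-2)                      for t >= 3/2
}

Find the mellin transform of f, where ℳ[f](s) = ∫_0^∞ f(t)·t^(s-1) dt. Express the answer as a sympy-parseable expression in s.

peel off the shared t-power: t**3 on [0, 1/2); t**2*(2*t + 1) on [1/2, 1); t**3/2 on [1, 3/2); …
invert the shared t-power to get t on [0, 1/2); 2*t + 1 on [1/2, 1); t/2 on [1, 3/2); …
cuts at 1/2, 1, 3/2: linearity sums the 4 kernel integrals
segment 0 to 1/2 holds t**2; add its integral
over [1/2, 1), the kernel integral of t*(2*t + 1) enters the sum
piece [1, 3/2): integrate t**2/2 against the kernel
∫ t**(-2)·t^(s-1) over [3/2, ∞)

(180*2**s*s**2 - 108*2**s*s - 504*2**s + 49*3**s*s**2 - 177*3**s*s - 226*3**s - 54*s**2 + 18*s + 180)/(72*2**s*(s**3 + s**2 - 4*s - 4))
  -2 < Re(s) < 2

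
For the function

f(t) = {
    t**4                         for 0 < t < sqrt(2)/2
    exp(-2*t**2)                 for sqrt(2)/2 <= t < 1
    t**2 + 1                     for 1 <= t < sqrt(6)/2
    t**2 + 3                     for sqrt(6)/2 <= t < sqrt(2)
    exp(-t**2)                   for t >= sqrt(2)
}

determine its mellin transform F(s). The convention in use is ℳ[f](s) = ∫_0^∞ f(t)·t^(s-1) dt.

remove the power substitution first: t**2 on [0, 1/2); exp(-2*t) on [1/2, 1); t + 1 on [1, 3/2); …
summing 5 kernel integrals split by sqrt(2)/2, 1, sqrt(6)/2, sqrt(2) yields ℳ[f](s)
on [0, sqrt(2)/2): add ∫ t**4·t^(s-1) dt
[sqrt(2)/2, 1) adds the kernel integral of exp(-2*t**2)
piece [1, sqrt(6)/2): integrate (t**2 + 1) against the kernel
for t in [sqrt(6)/2, sqrt(2)): the term is ∫ (t**2 + 3)·t^(s-1)
on [sqrt(2), ∞) integrate f = exp(-t**2) against the kernel

(sqrt(2)/2)**s*(2*2**(s/2)*s*(s + 2)*(s + 4)*uppergamma(s/2, 2) - 8*2**(s/2)*s*(s + 4) - 8*2**(s/2)*(s + 4) + 20*2**s*s*(s + 4) + 24*2**s*(s + 4) - 8*3**(s/2)*s*(s + 4) - 16*3**(s/2)*(s + 4) + 2*s*(s + 2)*(s + 4)*uppergamma(s/2, 1) - 2*s*(s + 2)*(s + 4)*uppergamma(s/2, 2) + s*(s + 2))/(4*s*(s + 2)*(s + 4))
  Re(s) > -4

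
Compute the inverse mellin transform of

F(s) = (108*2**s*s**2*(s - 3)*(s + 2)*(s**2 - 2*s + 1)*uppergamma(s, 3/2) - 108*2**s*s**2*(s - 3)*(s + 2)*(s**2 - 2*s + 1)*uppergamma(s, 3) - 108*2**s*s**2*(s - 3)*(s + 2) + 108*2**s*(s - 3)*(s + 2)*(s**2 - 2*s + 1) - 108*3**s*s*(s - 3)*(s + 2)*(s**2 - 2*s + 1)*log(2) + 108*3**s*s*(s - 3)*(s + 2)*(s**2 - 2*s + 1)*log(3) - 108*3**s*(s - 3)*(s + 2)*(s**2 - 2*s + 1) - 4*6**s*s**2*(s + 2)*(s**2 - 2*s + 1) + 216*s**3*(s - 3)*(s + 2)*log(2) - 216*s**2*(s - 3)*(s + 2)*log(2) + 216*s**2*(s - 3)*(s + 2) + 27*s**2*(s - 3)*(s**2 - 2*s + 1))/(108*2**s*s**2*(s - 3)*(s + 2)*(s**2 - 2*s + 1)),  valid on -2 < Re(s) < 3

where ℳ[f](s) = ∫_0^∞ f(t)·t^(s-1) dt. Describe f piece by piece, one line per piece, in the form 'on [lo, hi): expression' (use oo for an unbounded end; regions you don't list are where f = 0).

split f at 1/2, 1, 3/2, 3: ℳ[f](s) collects 5 kernel integrals
[0, 1/2) adds the kernel integral of t**2
the [1/2, 1) slice contributes ∫ log(t)/t·t^(s-1) dt
between 1 and 3/2 the integrand is log(t)·t^(s-1)
for t in [3/2, 3): the term is ∫ exp(-t)·t^(s-1)
between 3 and ∞ the integrand is t**(-3)·t^(s-1)

on [0, 1/2): t**2
on [1/2, 1): log(t)/t
on [1, 3/2): log(t)
on [3/2, 3): exp(-t)
on [3, oo): t**(-3)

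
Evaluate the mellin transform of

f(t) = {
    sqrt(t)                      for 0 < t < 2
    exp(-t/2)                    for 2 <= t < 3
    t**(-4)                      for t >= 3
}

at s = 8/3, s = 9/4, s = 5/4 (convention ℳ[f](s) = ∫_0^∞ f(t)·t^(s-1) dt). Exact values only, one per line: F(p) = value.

F(8/3) = -4*2**(2/3)*uppergamma(8/3, 3/2) + 3**(2/3)/12 + 48*2**(1/6)/19 + 4*2**(2/3)*uppergamma(8/3, 1)
F(9/4) = -4*2**(1/4)*uppergamma(9/4, 3/2) + 4*3**(1/4)/63 + 16*2**(3/4)/11 + 4*2**(1/4)*uppergamma(9/4, 1)
F(5/4) = -2*2**(1/4)*uppergamma(5/4, 3/2) + 4*3**(1/4)/297 + 2*2**(1/4)*uppergamma(5/4, 1) + 8*2**(3/4)/7

summing 3 kernel integrals split by 2, 3 yields ℳ[f](s)
on [0, 2) integrate f = sqrt(t) against the kernel
[2, 3) adds the kernel integral of exp(-t/2)
the [3, ∞) slice contributes ∫ t**(-4)·t^(s-1) dt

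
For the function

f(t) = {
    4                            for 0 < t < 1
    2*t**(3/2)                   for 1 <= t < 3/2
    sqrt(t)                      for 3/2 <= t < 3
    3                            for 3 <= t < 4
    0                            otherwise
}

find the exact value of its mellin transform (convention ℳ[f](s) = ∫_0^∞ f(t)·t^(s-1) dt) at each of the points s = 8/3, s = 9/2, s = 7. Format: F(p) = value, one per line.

f breaks at 1, 3/2, 3 into 4 integrals to sum
the [0, 1) slice contributes ∫ 4·t^(s-1) dt
on [1, 3/2) integrate f = 2*t**(3/2) against the kernel
for t in [3/2, 3): the term is ∫ sqrt(t)·t^(s-1)
the [3, 4) slice contributes ∫ 3·t^(s-1) dt

F(8/3) = -81*3**(2/3)/8 + 51/50 + 324*2**(5/6)*3**(1/6)/475 + 162*3**(1/6)/19 + 36*2**(1/3)
F(9/2) = 1131169/2880 - 54*sqrt(3)
F(7) = 5103*sqrt(6)/2720 + 1458*sqrt(3)/5 + 103441/17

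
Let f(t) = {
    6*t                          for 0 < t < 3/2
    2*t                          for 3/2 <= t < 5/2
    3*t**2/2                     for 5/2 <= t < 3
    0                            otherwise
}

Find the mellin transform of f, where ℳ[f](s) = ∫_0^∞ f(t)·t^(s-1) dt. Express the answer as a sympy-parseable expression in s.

(48*3**s*(s + 2) - 75*5**s*(s + 1) + 40*5**s*(s + 2) + 108*6**s*(s + 1))/(8*2**s*(s + 1)*(s + 2))
  Re(s) > -1

treat the 3 regions marked off by 3/2, 5/2 separately and sum
∫ 6*t·t^(s-1) over [0, 3/2)
on [3/2, 5/2) integrate f = 2*t against the kernel
∫ over [5/2, 3) of 3*t**2/2·t^(s-1) joins the sum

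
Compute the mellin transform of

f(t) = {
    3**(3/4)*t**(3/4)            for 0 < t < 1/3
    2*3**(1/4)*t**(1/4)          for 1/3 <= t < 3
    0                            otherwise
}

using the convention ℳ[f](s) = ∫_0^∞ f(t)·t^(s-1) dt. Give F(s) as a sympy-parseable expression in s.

4*(2*3**(2*s + 1/2)*(4*s + 3) - 4*s - 5)/(3**s*(4*s + 1)*(4*s + 3))
  Re(s) > -3/4

strip the common scale on t: t**(3/4) on [0, 1); 2*t**(1/4) on [1, 9)
peel off the power substitution: t**(3/2) on [0, 1); 2*sqrt(t) on [1, 3)
summing 2 kernel integrals split by 1/3 yields ℳ[f](s)
on [0, 1/3) integrate f = 3**(3/4)*t**(3/4) against the kernel
segment 1/3 to 3 holds 2*3**(1/4)*t**(1/4); add its integral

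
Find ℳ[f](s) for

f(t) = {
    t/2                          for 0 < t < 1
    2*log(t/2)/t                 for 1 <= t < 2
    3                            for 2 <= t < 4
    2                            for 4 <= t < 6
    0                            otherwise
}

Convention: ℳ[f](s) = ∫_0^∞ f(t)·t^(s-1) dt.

(2*2**(2*s)*(s + 1)*(s**2 - 2*s + 1) - 2*2**s*s*(s + 1) - 6*2**s*(s + 1)*(s**2 - 2*s + 1) + 4*6**s*(s + 1)*(s**2 - 2*s + 1) + 4*s**2*(s + 1)*log(2) - 4*s*(s + 1)*log(2) + 4*s*(s + 1) + s*(s**2 - 2*s + 1))/(2*s*(s + 1)*(s**2 - 2*s + 1))
  Re(s) > -1

back out the common scale on t: t on [0, 1/2); log(t)/t on [1/2, 1); 3 on [1, 2); …
summing 4 kernel integrals split by 1, 2, 4 yields ℳ[f](s)
piece [0, 1): integrate t/2 against the kernel
∫ over [1, 2) of 2*log(t/2)/t·t^(s-1) joins the sum
piece [2, 4): integrate 3 against the kernel
for t in [4, 6): the term is ∫ 2·t^(s-1)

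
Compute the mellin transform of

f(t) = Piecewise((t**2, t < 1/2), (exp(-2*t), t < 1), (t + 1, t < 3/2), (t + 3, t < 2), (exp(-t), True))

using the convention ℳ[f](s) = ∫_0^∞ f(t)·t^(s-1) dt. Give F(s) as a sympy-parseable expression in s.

(20*2**(2*s)*s*(s + 2) + 12*2**(2*s)*(s + 2) + 4*2**s*s*(s + 1)*(s + 2)*uppergamma(s, 2) - 8*2**s*s*(s + 2) - 4*2**s*(s + 2) - 8*3**s*s*(s + 2) - 8*3**s*(s + 2) + 4*s*(s + 1)*(s + 2)*uppergamma(s, 1) - 4*s*(s + 1)*(s + 2)*uppergamma(s, 2) + s*(s + 1))/(4*2**s*s*(s + 1)*(s + 2))
  Re(s) > -2

along the cuts 1/2, 1, 3/2, 2, ℳ[f](s) splits into 5 integrals
the [0, 1/2) slice contributes ∫ t**2·t^(s-1) dt
for t in [1/2, 1): the term is ∫ exp(-2*t)·t^(s-1)
over [1, 3/2), the kernel integral of (t + 1) enters the sum
∫ over [3/2, 2) of (t + 3)·t^(s-1) joins the sum
piece [2, ∞): integrate exp(-t) against the kernel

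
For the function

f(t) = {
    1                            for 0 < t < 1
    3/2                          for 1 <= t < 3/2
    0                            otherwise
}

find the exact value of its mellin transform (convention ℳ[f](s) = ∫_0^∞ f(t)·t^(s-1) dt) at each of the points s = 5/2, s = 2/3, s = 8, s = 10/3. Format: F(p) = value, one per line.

cuts at 1: linearity sums the 2 kernel integrals
between 0 and 1 the integrand is 1·t^(s-1)
the [1, 3/2) slice contributes ∫ 3/2·t^(s-1) dt

F(5/2) = -1/5 + 27*sqrt(6)/40
F(2/3) = -3/4 + 9*2**(1/3)*3**(2/3)/8
F(8) = 19427/4096
F(10/3) = -3/20 + 243*2**(2/3)*3**(1/3)/320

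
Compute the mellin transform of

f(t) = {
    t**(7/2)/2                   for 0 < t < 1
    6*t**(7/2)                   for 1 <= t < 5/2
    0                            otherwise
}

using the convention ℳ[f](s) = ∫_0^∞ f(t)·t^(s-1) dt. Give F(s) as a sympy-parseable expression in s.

treat the 2 regions marked off by 1 separately and sum
on [0, 1): add ∫ t**(7/2)/2·t^(s-1) dt
on [1, 5/2) integrate f = 6*t**(7/2) against the kernel

(12*(5/2)**(s + 7/2) - 11)/(2*s + 7)
  Re(s) > -7/2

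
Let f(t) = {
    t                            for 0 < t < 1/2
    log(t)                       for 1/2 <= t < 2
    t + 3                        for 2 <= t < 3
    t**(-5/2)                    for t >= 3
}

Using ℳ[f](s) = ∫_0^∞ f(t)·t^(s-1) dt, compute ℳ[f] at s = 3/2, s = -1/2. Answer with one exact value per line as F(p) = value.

split f at 1/2, 2, 3: ℳ[f](s) collects 4 kernel integrals
segment 0 to 1/2 holds t; add its integral
piece [1/2, 2): integrate log(t) against the kernel
on [2, 3): add ∫ (t + 3)·t^(s-1) dt
∫ over [3, ∞) of t**(-5/2)·t^(s-1) joins the sum

F(3/2) = sqrt(2)*(-1139 + 30*sqrt(2) + 270*log(2) + 864*sqrt(6))/180
F(-1/2) = sqrt(2)*(-486*log(2) + sqrt(2) + 648)/162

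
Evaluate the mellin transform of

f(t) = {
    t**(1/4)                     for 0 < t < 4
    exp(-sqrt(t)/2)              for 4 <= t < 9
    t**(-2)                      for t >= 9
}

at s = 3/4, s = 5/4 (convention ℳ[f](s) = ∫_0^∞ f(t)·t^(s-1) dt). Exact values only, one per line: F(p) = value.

F(3/4) = -4*sqrt(3)*exp(-3/2) - 2*sqrt(2)*sqrt(pi)*erfc(sqrt(6)/2) + 4*sqrt(3)/135 + 2*sqrt(2)*sqrt(pi)*erfc(1) + 4*sqrt(2)*exp(-1) + 4
F(5/4) = -24*sqrt(3)*exp(-3/2) - 6*sqrt(2)*sqrt(pi)*erfc(sqrt(6)/2) + 4*sqrt(3)/27 + 6*sqrt(2)*sqrt(pi)*erfc(1) + 16/3 + 20*sqrt(2)*exp(-1)

back out the power substitution: sqrt(t) on [0, 2); exp(-t/2) on [2, 3); t**(-4) on [3, ∞)
f breaks at 4, 9 into 3 integrals to sum
segment [0, 4) carries t**(1/4); integrate it
between 4 and 9 the integrand is exp(-sqrt(t)/2)·t^(s-1)
piece [9, ∞): integrate t**(-2) against the kernel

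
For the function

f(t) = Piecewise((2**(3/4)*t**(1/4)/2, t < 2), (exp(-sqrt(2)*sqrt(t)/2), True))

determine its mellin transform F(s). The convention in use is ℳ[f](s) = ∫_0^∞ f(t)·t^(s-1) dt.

peel off the common scale on t: t**(1/4) on [0, 1); exp(-sqrt(t)) on [1, ∞)
reversing the power substitution: sqrt(t) on [0, 1); exp(-t) on [1, ∞)
slice at 2, transform all 2 pieces, and sum them
over [0, 2), the kernel integral of 2**(3/4)*t**(1/4)/2 enters the sum
∫ exp(-sqrt(2)*sqrt(t)/2)·t^(s-1) over [2, ∞)

2*2**s*((4*s + 1)*uppergamma(2*s, 1) + 2)/(4*s + 1)
  Re(s) > -1/4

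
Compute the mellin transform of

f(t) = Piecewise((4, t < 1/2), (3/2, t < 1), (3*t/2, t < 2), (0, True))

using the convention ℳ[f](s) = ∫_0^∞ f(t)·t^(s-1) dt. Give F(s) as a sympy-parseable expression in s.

treat the 3 regions marked off by 1/2, 1 separately and sum
[0, 1/2) adds the kernel integral of 4
for t in [1/2, 1): the term is ∫ 3/2·t^(s-1)
∫ over [1, 2) of 3*t/2·t^(s-1) joins the sum

(6*2**(2*s)*s + 3*2**s + 5*s + 5)/(2*2**s*s*(s + 1))
  Re(s) > 0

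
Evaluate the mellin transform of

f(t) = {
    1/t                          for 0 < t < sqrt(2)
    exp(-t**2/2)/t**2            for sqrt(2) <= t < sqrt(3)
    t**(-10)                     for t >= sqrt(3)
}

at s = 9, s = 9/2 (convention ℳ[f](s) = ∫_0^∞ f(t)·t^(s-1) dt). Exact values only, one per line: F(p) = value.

F(9) = -39*sqrt(3)*exp(-3/2) - 15*sqrt(2)*sqrt(pi)*erfc(sqrt(6)/2)/2 + sqrt(3)/3 + 2 + 15*sqrt(2)*sqrt(pi)*erfc(1)/2 + 29*sqrt(2)*exp(-1)
F(9/2) = -2**(1/4)*uppergamma(5/4, 3/2) + 2*3**(1/4)/297 + 2**(1/4)*uppergamma(5/4, 1) + 4*2**(3/4)/7

peel off the power substitution: 1/sqrt(t) on [0, 2); exp(-t/2)/t on [2, 3); t**(-5) on [3, ∞)
the shared t-power comes off first: sqrt(t) on [0, 2); exp(-t/2) on [2, 3); t**(-4) on [3, ∞)
treat the 3 regions marked off by sqrt(2), sqrt(3) separately and sum
between 0 and sqrt(2) the integrand is 1/t·t^(s-1)
the [sqrt(2), sqrt(3)) slice contributes ∫ exp(-t**2/2)/t**2·t^(s-1) dt
on [sqrt(3), ∞) integrate f = t**(-10) against the kernel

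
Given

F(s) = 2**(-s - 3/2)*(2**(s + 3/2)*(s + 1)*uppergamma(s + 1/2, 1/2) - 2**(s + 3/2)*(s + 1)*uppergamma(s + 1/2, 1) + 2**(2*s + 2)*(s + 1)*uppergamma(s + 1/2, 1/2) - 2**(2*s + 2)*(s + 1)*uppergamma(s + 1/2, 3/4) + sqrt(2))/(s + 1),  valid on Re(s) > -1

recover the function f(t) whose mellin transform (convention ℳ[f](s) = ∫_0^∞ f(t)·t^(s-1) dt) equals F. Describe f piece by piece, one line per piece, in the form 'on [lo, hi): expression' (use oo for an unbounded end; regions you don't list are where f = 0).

the shared t-power comes off first: sqrt(t) on [0, 1/2); exp(-t) on [1/2, 1); exp(-t/2) on [1, 3/2)
the 3 pieces separated at 1/2, 1 each add one integral
∫ over [0, 1/2) of t·t^(s-1) joins the sum
on [1/2, 1): add ∫ sqrt(t)*exp(-t)·t^(s-1) dt
segment [1, 3/2) carries sqrt(t)*exp(-t/2); integrate it

on [0, 1/2): t
on [1/2, 1): sqrt(t)*exp(-t)
on [1, 3/2): sqrt(t)*exp(-t/2)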